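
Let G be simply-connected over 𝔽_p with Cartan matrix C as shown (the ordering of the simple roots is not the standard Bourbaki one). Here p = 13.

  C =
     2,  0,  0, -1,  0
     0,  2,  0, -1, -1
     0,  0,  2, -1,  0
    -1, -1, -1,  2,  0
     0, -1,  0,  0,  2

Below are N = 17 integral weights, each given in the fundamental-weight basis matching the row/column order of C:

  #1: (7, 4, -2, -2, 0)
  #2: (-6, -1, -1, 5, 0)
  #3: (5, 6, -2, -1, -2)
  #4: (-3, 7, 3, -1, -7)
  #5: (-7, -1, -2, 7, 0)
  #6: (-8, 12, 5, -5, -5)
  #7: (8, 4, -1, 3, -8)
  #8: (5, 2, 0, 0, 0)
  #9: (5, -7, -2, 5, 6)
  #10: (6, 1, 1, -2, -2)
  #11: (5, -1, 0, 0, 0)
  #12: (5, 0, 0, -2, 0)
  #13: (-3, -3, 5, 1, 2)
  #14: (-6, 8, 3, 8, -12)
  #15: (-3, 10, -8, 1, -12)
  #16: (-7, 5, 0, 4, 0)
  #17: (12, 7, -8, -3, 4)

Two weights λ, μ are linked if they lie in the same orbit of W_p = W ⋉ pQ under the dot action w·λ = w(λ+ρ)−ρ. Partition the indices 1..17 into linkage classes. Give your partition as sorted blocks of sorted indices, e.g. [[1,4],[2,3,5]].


D_5 Cartan matrix, 5 simple roots permuted; ρ=(1,1,1,1,1).

Each λ_j+ρ reduced to Ā_13; 5-tuples below use C's row order:

  [1] (6, 0, 1, 1, 1)
  [2] (5, 0, 0, 1, 1)
  [3] (5, 0, 0, 1, 1)
  [4] (0, 0, 2, 2, 6)
  [5] (6, 0, 1, 1, 1)
  [6] (4, 0, 5, 0, 2)
  [7] (4, 0, 5, 0, 2)
  [8] (6, 0, 1, 1, 1)
  [9] (5, 0, 0, 1, 1)
  [10] (6, 0, 1, 1, 1)
  [11] (6, 0, 1, 1, 1)
  [12] (5, 0, 0, 1, 1)
  [13] (0, 0, 4, 2, 1)
  [14] (4, 0, 5, 0, 2)
  [15] (0, 2, 5, 0, 4)
  [16] (5, 0, 0, 1, 1)
  [17] (0, 0, 2, 2, 6)

Partition of {1..17} into 6 W_13-dot-orbits:

[[1, 5, 8, 10, 11], [2, 3, 9, 12, 16], [4, 17], [6, 7, 14], [13], [15]]


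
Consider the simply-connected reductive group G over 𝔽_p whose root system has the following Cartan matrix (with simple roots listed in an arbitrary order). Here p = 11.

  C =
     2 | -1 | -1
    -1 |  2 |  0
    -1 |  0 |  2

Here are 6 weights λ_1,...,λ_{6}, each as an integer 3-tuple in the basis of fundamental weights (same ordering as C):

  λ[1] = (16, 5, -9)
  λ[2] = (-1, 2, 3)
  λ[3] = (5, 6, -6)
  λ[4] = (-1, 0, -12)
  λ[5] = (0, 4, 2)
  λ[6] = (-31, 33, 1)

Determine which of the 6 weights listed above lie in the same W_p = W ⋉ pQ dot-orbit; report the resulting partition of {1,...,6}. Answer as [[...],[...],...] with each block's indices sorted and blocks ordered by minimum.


Dynkin diagram of C (from the 4 off-diagonal −1 entries): A_3.

Each λ_j+ρ reduced to Ā_11; 3-tuples below use C's row order:

  λ_1 → (1, 5, 3)
  λ_2 → (0, 3, 4)
  λ_3 → (1, 5, 3)
  λ_4 → (1, 10, 0)
  λ_5 → (1, 5, 3)
  λ_6 → (1, 5, 3)

The 6 indices split into 3 linkage classes (same alcove rep ⇔ same W_11-dot-orbit):

[[1, 3, 5, 6], [2], [4]]


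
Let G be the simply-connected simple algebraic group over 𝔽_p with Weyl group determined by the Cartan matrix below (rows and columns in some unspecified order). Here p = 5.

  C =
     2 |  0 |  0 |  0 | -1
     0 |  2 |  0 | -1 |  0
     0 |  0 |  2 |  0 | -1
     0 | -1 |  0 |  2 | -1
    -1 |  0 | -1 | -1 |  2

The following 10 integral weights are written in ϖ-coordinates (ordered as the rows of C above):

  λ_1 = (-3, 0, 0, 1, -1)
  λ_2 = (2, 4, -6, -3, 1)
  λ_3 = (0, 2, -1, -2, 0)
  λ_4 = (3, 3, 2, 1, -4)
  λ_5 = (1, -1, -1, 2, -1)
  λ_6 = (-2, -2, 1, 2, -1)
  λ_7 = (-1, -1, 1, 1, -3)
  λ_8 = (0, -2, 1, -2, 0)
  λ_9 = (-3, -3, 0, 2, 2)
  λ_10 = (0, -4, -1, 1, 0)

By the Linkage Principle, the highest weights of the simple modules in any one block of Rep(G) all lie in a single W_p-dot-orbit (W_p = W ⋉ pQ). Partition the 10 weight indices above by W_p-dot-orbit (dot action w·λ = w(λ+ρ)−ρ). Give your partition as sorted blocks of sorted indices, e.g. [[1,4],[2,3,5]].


D_5 Cartan matrix, 5 simple roots permuted; ρ=(1,1,1,1,1).

Folding the 10 weights λ_j+ρ into Ā_5 (reps in the given 5-coord order):

  [1] (0, 1, 1, 0, 1)
  [2] (2, 0, 0, 0, 0)
  [3] (1, 2, 0, 1, 0)
  [4] (0, 1, 1, 0, 1)
  [5] (2, 0, 0, 0, 0)
  [6] (0, 1, 1, 0, 1)
  [7] (2, 0, 0, 0, 0)
  [8] (0, 1, 1, 0, 1)
  [9] (0, 1, 1, 0, 1)
  [10] (1, 2, 0, 1, 0)

Linkage partition of the 10 weights (3 classes, p=5):

[[1, 4, 6, 8, 9], [2, 5, 7], [3, 10]]


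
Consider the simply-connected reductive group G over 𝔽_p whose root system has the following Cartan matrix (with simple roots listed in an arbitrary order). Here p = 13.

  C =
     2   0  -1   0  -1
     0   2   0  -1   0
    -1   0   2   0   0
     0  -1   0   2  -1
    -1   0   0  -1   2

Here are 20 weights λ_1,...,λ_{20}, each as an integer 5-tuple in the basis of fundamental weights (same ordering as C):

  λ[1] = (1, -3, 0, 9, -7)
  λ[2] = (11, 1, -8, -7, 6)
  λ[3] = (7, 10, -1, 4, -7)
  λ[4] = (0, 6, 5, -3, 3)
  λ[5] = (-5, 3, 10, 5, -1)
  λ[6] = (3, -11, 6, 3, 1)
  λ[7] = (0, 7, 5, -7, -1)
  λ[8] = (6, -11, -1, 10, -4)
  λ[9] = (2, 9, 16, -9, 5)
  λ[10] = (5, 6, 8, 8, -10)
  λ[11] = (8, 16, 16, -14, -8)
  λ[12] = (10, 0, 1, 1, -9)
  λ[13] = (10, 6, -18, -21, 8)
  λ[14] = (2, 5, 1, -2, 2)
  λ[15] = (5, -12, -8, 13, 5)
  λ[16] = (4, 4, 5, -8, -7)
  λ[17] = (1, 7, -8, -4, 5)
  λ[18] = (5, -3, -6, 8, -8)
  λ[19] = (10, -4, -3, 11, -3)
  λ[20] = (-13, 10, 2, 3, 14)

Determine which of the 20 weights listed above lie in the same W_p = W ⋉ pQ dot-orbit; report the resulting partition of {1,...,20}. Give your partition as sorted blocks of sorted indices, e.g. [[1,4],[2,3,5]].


Root system A_5: the 5×5 matrix C matches after relabeling.

λ_j+ρ reflected into Ā_13 (⟨·,θ^∨⟩≤13); 5-tuples as given:

    λ_1 → (1, 2, 3, 2, 2)
    λ_2 → (5, 2, 1, 0, 1)
    λ_3 → (3, 5, 2, 1, 2)
    λ_4 → (1, 2, 3, 2, 2)
    λ_5 → (0, 0, 3, 2, 4)
    λ_6 → (0, 0, 3, 2, 4)
    λ_7 → (5, 2, 1, 0, 1)
    λ_8 → (2, 6, 2, 2, 1)
    λ_9 → (2, 6, 2, 2, 1)
    λ_10 → (0, 0, 3, 2, 4)
    λ_11 → (0, 0, 3, 2, 4)
    λ_12 → (3, 5, 2, 1, 2)
    λ_13 → (0, 0, 3, 2, 4)
    λ_14 → (3, 5, 2, 1, 2)
    λ_15 → (5, 2, 1, 0, 1)
    λ_16 → (3, 5, 2, 1, 2)
    λ_17 → (3, 5, 2, 1, 2)
    λ_18 → (5, 2, 1, 0, 1)
    λ_19 → (1, 2, 3, 2, 2)
    λ_20 → (1, 2, 3, 2, 2)

Partition of {1..20} into 5 W_13-dot-orbits:

[[1, 4, 19, 20], [2, 7, 15, 18], [3, 12, 14, 16, 17], [5, 6, 10, 11, 13], [8, 9]]


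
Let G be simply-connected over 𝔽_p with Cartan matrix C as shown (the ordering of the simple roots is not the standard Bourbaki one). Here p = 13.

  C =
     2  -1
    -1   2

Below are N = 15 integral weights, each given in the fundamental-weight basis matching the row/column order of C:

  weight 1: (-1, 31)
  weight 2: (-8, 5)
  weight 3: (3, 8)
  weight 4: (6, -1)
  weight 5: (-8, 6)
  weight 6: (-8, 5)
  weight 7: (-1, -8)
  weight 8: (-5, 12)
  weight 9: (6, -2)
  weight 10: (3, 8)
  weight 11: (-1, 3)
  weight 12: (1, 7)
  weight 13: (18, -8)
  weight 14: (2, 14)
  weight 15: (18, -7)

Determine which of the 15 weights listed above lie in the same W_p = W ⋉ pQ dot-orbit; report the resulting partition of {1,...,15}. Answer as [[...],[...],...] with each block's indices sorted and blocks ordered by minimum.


Dynkin diagram of C (from the 2 off-diagonal −1 entries): A_2.

λ_j+ρ reflected into Ā_13 (⟨·,θ^∨⟩≤13); 2-tuples as given:

  1: (7, 0);  2: (6, 1);  3: (4, 9);  4: (7, 0);  5: (7, 0);  6: (6, 1);  7: (7, 0);  8: (4, 9);  9: (6, 1);  10: (4, 9);  11: (0, 4);  12: (2, 8);  13: (6, 1);  14: (2, 8);  15: (7, 0)

5 distinct reps among the 15 weights ⇒ 5 W_13-linkage classes:

[[1, 4, 5, 7, 15], [2, 6, 9, 13], [3, 8, 10], [11], [12, 14]]


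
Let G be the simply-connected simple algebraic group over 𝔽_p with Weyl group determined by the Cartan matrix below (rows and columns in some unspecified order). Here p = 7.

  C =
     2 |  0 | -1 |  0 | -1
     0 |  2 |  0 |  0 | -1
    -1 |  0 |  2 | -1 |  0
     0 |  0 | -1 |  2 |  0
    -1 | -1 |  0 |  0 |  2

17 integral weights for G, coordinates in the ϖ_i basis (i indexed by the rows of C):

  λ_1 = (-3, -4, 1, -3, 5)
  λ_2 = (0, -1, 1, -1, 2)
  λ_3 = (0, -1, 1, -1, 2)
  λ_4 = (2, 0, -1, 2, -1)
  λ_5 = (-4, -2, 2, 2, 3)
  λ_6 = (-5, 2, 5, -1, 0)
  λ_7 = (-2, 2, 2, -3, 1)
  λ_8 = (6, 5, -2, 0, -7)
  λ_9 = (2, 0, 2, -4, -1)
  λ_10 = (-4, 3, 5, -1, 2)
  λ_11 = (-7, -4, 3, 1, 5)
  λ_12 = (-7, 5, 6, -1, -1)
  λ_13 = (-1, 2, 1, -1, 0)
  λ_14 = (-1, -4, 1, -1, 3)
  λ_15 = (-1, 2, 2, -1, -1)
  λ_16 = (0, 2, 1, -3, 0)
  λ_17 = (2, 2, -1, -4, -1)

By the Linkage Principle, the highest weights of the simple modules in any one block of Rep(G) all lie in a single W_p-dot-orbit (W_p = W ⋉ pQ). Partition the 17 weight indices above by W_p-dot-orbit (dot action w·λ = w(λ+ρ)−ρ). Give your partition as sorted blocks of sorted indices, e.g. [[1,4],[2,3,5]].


A_5 Cartan matrix, 5 simple roots permuted; ρ=(1,1,1,1,1).

Alcove-folded reps (p=7, 17 weights, presented ϖ-order):

  1: (0, 3, 2, 0, 1) · 2: (1, 0, 2, 0, 3) · 3: (1, 0, 2, 0, 3) · 4: (3, 1, 0, 3, 0) · 5: (3, 1, 0, 3, 0) · 6: (1, 0, 2, 0, 3) · 7: (1, 3, 0, 2, 1) · 8: (0, 0, 1, 0, 6) · 9: (3, 1, 0, 3, 0) · 10: (3, 1, 0, 3, 0) · 11: (1, 0, 2, 0, 3) · 12: (0, 0, 1, 0, 6) · 13: (0, 3, 2, 0, 1) · 14: (0, 3, 2, 0, 1) · 15: (0, 3, 3, 0, 0) · 16: (1, 3, 0, 2, 1) · 17: (0, 3, 3, 0, 0)

These 17 weights hit 6 W_7-dot-orbits; sizes (3, 4, 4, 2, 2, 2):

[[1, 13, 14], [2, 3, 6, 11], [4, 5, 9, 10], [7, 16], [8, 12], [15, 17]]


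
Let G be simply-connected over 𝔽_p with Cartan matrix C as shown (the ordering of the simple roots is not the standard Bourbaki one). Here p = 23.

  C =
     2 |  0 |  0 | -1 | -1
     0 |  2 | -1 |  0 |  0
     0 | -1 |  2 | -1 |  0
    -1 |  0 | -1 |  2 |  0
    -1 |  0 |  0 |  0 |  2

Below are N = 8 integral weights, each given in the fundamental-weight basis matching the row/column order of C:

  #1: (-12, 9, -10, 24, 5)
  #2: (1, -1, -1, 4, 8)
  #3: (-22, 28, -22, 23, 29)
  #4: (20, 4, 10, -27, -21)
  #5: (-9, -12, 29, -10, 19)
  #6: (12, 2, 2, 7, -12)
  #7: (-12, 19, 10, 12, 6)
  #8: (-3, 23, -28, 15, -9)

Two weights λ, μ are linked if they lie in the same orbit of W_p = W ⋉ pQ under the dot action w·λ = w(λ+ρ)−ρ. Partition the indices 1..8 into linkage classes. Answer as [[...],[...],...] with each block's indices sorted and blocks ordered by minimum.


Cartan matrix: type A_5 (|W|=720); un-permuting the 5 rows.

W_23-reps of the 8 weights in Ā_23 (same 5-coord order as C):

  λ_1+ρ ↦ (6, 2, 7, 5, 2);  λ_2+ρ ↦ (2, 0, 0, 5, 9);  λ_3+ρ ↦ (6, 2, 7, 5, 2);  λ_4+ρ ↦ (6, 2, 7, 5, 2);  λ_5+ρ ↦ (2, 1, 2, 8, 7);  λ_6+ρ ↦ (2, 1, 2, 8, 7);  λ_7+ρ ↦ (2, 1, 2, 8, 7);  λ_8+ρ ↦ (2, 1, 2, 8, 7)

3 distinct reps among the 8 weights ⇒ 3 W_23-linkage classes:

[[1, 3, 4], [2], [5, 6, 7, 8]]


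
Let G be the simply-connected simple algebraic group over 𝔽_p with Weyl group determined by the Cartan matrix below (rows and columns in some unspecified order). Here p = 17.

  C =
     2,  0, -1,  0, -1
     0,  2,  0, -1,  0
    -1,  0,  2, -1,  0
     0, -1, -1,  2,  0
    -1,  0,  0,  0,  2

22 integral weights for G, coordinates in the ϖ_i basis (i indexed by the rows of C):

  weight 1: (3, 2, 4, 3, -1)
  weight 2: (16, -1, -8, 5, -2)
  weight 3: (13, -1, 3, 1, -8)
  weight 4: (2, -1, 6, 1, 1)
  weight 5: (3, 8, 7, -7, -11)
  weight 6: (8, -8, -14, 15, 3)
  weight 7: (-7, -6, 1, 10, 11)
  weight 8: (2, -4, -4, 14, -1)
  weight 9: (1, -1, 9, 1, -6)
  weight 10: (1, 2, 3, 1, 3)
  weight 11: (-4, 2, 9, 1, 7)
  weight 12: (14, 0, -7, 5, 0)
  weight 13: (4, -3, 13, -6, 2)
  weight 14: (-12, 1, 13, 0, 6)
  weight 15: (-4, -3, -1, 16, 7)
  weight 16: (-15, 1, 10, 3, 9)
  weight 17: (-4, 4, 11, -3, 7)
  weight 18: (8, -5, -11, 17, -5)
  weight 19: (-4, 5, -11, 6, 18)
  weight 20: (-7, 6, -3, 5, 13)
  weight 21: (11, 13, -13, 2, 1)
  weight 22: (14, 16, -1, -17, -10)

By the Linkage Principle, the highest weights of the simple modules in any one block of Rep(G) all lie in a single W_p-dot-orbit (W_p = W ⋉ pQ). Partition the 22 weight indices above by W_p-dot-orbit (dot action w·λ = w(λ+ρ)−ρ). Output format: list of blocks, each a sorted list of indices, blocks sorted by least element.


A_5 Cartan matrix, 5 simple roots permuted; ρ=(1,1,1,1,1).

Each λ_j+ρ reduced to Ā_17; 5-tuples below use C's row order:

  1: (4, 3, 5, 4, 0);  2: (9, 1, 6, 0, 1);  3: (7, 2, 3, 1, 4);  4: (3, 0, 7, 2, 2);  5: (2, 3, 4, 2, 4);  6: (4, 3, 5, 4, 0);  7: (2, 3, 4, 2, 4);  8: (0, 3, 3, 9, 0);  9: (3, 0, 7, 2, 2);  10: (2, 3, 4, 2, 4);  11: (3, 0, 7, 2, 2);  12: (9, 1, 6, 0, 1);  13: (3, 0, 7, 2, 2);  14: (7, 2, 3, 1, 4);  15: (0, 3, 3, 9, 0);  16: (7, 2, 3, 1, 4);  17: (3, 0, 7, 2, 2);  18: (4, 3, 5, 4, 0);  19: (7, 2, 3, 1, 4);  20: (2, 3, 4, 2, 4);  21: (0, 3, 3, 9, 0);  22: (9, 1, 6, 0, 1)

6 distinct reps among the 22 weights ⇒ 6 W_17-linkage classes:

[[1, 6, 18], [2, 12, 22], [3, 14, 16, 19], [4, 9, 11, 13, 17], [5, 7, 10, 20], [8, 15, 21]]


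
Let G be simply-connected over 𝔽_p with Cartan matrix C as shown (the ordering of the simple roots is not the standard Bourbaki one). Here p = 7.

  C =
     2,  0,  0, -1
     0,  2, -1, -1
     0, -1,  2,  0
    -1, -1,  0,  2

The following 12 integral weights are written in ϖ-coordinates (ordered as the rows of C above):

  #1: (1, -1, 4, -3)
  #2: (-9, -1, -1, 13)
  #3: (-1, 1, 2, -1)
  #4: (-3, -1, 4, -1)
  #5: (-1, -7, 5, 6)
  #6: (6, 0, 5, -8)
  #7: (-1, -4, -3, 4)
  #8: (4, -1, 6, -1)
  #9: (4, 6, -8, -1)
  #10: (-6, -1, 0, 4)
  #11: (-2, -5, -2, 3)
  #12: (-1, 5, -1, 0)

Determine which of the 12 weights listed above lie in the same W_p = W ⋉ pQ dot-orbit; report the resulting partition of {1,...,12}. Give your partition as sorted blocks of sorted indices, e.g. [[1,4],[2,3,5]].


A_4 Cartan matrix, 4 simple roots permuted; ρ=(1,1,1,1).

Ā_7 reps of the 12 weights (A_4, coords as presented):

  λ_1+ρ ↦ (0, 2, 3, 0);  λ_2+ρ ↦ (0, 6, 0, 1);  λ_3+ρ ↦ (0, 2, 3, 0);  λ_4+ρ ↦ (0, 2, 3, 0);  λ_5+ρ ↦ (0, 6, 0, 1);  λ_6+ρ ↦ (0, 6, 0, 1);  λ_7+ρ ↦ (0, 2, 3, 0);  λ_8+ρ ↦ (0, 0, 2, 0);  λ_9+ρ ↦ (0, 0, 2, 0);  λ_10+ρ ↦ (5, 0, 1, 0);  λ_11+ρ ↦ (1, 1, 3, 0);  λ_12+ρ ↦ (0, 6, 0, 1)

Grouping the 12 weights by Ā_7-representative: 5 linkage classes.

[[1, 3, 4, 7], [2, 5, 6, 12], [8, 9], [10], [11]]


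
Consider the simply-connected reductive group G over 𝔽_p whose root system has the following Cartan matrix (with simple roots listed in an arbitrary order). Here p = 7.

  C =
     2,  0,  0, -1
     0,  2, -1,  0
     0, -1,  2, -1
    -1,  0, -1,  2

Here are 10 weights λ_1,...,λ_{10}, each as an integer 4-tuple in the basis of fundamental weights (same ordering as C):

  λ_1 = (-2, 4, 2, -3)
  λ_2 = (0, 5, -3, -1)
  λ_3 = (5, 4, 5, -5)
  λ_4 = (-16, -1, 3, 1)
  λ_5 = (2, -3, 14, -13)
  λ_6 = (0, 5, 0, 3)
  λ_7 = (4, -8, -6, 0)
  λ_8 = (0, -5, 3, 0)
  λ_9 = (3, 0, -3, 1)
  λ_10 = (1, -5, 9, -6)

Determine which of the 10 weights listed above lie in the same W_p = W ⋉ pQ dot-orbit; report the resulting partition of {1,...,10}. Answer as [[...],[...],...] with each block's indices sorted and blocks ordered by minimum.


Type A_4, rank 4, |W|=120; reorder rows/cols to standard.

Each λ_j+ρ reduced to Ā_7; 4-tuples below use C's row order:

  [1] (1, 4, 0, 1)
  [2] (1, 4, 0, 1)
  [3] (4, 1, 1, 0)
  [4] (4, 1, 1, 0)
  [5] (1, 1, 3, 1)
  [6] (4, 1, 1, 0)
  [7] (1, 4, 0, 1)
  [8] (1, 4, 0, 1)
  [9] (4, 1, 1, 0)
  [10] (0, 1, 1, 2)

4 distinct reps among the 10 weights ⇒ 4 W_7-linkage classes:

[[1, 2, 7, 8], [3, 4, 6, 9], [5], [10]]


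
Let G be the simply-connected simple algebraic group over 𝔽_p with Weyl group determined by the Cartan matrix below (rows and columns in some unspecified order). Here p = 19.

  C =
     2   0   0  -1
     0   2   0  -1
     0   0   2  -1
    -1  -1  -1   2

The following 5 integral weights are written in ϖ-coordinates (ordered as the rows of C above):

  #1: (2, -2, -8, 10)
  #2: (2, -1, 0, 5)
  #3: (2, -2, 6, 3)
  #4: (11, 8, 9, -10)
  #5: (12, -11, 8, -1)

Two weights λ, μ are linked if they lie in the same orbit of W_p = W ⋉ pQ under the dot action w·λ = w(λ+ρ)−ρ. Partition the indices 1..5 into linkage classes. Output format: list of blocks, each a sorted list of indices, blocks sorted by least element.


C ↔ D_4 under row/col permutation; |W(D_4)| = 192.

λ_j+ρ reflected into Ā_19 (⟨·,θ^∨⟩≤19); 4-tuples as given:

  [1] (3, 1, 7, 3);  [2] (3, 0, 1, 6);  [3] (3, 1, 7, 3);  [4] (3, 0, 1, 6);  [5] (3, 0, 1, 6)

Grouping the 5 weights by Ā_19-representative: 2 linkage classes.

[[1, 3], [2, 4, 5]]


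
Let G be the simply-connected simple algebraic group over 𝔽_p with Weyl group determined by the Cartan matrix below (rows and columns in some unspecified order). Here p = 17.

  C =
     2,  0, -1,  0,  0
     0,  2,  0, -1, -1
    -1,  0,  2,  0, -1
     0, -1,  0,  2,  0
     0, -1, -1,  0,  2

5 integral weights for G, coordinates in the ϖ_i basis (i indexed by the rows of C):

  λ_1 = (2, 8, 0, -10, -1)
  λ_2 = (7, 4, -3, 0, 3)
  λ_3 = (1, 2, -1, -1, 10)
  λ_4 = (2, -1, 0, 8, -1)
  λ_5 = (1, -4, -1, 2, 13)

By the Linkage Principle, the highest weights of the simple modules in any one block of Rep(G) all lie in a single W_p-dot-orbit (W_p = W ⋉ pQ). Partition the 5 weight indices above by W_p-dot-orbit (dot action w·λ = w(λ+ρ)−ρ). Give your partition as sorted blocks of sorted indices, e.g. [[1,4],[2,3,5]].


Root system A_5: the 5×5 matrix C matches after relabeling.

Folding the 5 weights λ_j+ρ into Ā_17 (reps in the given 5-coord order):

  1: (3, 0, 1, 9, 0);  2: (6, 5, 2, 1, 2);  3: (2, 3, 0, 0, 11);  4: (3, 0, 1, 9, 0);  5: (2, 3, 0, 0, 11)

Linkage partition of the 5 weights (3 classes, p=17):

[[1, 4], [2], [3, 5]]


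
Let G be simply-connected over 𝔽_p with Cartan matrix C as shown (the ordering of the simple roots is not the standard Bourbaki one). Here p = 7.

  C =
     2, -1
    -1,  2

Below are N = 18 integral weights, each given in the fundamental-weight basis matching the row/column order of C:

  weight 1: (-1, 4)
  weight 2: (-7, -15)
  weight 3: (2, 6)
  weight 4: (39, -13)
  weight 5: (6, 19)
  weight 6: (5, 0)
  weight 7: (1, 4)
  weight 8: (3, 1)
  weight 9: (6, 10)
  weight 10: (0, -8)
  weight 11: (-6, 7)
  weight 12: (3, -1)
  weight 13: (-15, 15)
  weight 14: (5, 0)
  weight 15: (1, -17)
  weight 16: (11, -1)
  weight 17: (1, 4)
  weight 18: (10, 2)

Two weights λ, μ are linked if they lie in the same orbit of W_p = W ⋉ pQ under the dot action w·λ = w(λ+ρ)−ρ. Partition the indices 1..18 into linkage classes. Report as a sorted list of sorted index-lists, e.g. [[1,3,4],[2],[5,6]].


C ↔ A_2 under row/col permutation; |W(A_2)| = 6.

Folding the 18 weights λ_j+ρ into Ā_7 (reps in the given 2-coord order):

  1: (0, 5)
  2: (6, 1)
  3: (0, 4)
  4: (0, 5)
  5: (6, 1)
  6: (6, 1)
  7: (2, 5)
  8: (4, 2)
  9: (0, 4)
  10: (6, 1)
  11: (4, 2)
  12: (4, 0)
  13: (2, 5)
  14: (6, 1)
  15: (2, 5)
  16: (2, 5)
  17: (2, 5)
  18: (0, 4)

Linkage partition of the 18 weights (6 classes, p=7):

[[1, 4], [2, 5, 6, 10, 14], [3, 9, 18], [7, 13, 15, 16, 17], [8, 11], [12]]


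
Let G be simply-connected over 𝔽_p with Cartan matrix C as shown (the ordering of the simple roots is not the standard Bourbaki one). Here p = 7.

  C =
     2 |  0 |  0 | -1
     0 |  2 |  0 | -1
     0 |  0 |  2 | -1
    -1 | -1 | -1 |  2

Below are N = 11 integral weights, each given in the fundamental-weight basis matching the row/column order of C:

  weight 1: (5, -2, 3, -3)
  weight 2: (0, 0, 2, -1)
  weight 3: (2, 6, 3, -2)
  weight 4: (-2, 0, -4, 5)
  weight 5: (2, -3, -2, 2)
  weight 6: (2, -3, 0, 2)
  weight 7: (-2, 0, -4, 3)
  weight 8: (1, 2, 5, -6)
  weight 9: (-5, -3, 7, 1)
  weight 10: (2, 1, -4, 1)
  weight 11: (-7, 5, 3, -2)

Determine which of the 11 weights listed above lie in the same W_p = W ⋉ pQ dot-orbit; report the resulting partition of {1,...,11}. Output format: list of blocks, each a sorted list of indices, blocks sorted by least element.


C ↔ D_4 under row/col permutation; |W(D_4)| = 192.

Ā_7 reps of the 11 weights (D_4, coords as presented):

    [1] (3, 2, 1, 0)
    [2] (1, 1, 3, 0)
    [3] (3, 1, 2, 0)
    [4] (1, 1, 3, 0)
    [5] (3, 2, 1, 0)
    [6] (3, 2, 1, 0)
    [7] (1, 1, 3, 0)
    [8] (3, 2, 1, 0)
    [9] (1, 1, 3, 0)
    [10] (2, 1, 2, 1)
    [11] (1, 1, 3, 0)

The 11 indices split into 4 linkage classes (same alcove rep ⇔ same W_7-dot-orbit):

[[1, 5, 6, 8], [2, 4, 7, 9, 11], [3], [10]]


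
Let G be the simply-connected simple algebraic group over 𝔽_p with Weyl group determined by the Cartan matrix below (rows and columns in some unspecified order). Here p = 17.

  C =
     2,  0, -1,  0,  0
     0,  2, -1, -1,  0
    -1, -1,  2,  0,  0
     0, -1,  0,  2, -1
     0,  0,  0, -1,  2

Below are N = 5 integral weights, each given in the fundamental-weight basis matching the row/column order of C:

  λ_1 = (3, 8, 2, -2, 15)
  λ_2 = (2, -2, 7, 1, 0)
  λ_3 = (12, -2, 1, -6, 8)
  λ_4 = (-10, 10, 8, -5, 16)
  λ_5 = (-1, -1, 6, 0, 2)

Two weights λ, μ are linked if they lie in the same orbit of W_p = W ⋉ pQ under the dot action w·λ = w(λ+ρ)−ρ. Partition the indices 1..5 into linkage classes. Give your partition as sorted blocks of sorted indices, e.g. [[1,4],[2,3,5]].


Root system A_5: the 5×5 matrix C matches after relabeling.

Ā_17 reps of the 5 weights (A_5, coords as presented):

  λ_1 → (3, 1, 7, 1, 1)
  λ_2 → (3, 1, 7, 1, 1)
  λ_3 → (8, 1, 4, 1, 2)
  λ_4 → (0, 0, 7, 1, 3)
  λ_5 → (0, 0, 7, 1, 3)

These 5 weights hit 3 W_17-dot-orbits; sizes (2, 1, 2):

[[1, 2], [3], [4, 5]]


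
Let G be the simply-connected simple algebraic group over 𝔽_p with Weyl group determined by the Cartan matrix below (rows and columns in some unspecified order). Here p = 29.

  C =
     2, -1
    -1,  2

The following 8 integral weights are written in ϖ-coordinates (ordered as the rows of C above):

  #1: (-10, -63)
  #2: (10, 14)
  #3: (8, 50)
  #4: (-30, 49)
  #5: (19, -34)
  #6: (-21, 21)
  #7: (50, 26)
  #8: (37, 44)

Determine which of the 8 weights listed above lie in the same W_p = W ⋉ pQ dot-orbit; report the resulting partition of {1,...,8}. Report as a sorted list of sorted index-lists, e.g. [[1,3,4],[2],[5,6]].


Dynkin diagram of C (from the 2 off-diagonal −1 entries): A_2.

Folding the 8 weights λ_j+ρ into Ā_29 (reps in the given 2-coord order):

  [1] (9, 16) · [2] (11, 15) · [3] (20, 2) · [4] (8, 0) · [5] (9, 16) · [6] (20, 2) · [7] (20, 2) · [8] (9, 16)

4 distinct reps among the 8 weights ⇒ 4 W_29-linkage classes:

[[1, 5, 8], [2], [3, 6, 7], [4]]


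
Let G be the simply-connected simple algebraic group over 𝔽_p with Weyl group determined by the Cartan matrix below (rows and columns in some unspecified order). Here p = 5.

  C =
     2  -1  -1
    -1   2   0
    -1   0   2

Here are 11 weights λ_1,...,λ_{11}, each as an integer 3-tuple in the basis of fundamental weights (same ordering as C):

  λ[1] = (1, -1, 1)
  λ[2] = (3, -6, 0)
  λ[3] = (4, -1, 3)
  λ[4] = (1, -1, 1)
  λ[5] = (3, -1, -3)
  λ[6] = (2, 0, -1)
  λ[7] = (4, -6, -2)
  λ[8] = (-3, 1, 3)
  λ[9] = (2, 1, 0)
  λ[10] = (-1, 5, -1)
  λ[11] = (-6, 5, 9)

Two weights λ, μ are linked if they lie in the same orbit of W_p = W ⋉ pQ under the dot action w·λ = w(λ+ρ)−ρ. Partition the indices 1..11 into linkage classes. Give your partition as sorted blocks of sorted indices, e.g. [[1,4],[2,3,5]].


A_3 Cartan matrix, 3 simple roots permuted; ρ=(1,1,1).

λ_j+ρ reflected into Ā_5 (⟨·,θ^∨⟩≤5); 3-tuples as given:

    1: (2, 0, 2)
    2: (1, 4, 0)
    3: (1, 4, 0)
    4: (2, 0, 2)
    5: (2, 0, 2)
    6: (3, 1, 0)
    7: (1, 4, 0)
    8: (2, 0, 2)
    9: (3, 1, 0)
    10: (1, 4, 0)
    11: (1, 4, 0)

Partition of {1..11} into 3 W_5-dot-orbits:

[[1, 4, 5, 8], [2, 3, 7, 10, 11], [6, 9]]


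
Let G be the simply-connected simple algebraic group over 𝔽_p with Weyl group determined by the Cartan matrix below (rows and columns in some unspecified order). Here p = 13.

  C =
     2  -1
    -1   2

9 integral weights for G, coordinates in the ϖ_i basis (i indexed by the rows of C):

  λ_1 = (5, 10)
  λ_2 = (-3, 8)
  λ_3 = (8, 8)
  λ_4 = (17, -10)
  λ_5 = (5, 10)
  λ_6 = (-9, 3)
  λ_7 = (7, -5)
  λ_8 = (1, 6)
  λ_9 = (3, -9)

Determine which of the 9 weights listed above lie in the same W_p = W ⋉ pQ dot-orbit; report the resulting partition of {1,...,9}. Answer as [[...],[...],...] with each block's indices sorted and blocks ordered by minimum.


Type A_2, rank 2, |W|=6; reorder rows/cols to standard.

Ā_13 reps of the 9 weights (A_2, coords as presented):

  [1] (2, 7)
  [2] (2, 7)
  [3] (4, 4)
  [4] (4, 4)
  [5] (2, 7)
  [6] (4, 4)
  [7] (4, 4)
  [8] (2, 7)
  [9] (4, 4)

These 9 weights hit 2 W_13-dot-orbits; sizes (4, 5):

[[1, 2, 5, 8], [3, 4, 6, 7, 9]]


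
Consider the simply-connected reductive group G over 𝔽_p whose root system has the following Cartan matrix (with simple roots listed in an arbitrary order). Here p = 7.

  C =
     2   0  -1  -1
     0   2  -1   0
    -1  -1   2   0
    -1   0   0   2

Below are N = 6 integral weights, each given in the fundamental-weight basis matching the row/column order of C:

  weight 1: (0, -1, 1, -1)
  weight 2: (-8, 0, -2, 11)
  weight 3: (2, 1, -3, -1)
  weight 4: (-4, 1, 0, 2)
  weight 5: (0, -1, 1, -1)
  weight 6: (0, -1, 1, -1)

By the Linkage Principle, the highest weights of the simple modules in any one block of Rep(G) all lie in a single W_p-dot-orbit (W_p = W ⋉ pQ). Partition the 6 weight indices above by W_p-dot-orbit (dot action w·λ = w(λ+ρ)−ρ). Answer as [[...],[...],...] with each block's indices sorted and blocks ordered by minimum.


Type A_4, rank 4, |W|=120; reorder rows/cols to standard.

Alcove-folded reps (p=7, 6 weights, presented ϖ-order):

  1: (1, 0, 2, 0);  2: (0, 2, 0, 1);  3: (1, 0, 2, 0);  4: (1, 0, 2, 0);  5: (1, 0, 2, 0);  6: (1, 0, 2, 0)

Grouping the 6 weights by Ā_7-representative: 2 linkage classes.

[[1, 3, 4, 5, 6], [2]]


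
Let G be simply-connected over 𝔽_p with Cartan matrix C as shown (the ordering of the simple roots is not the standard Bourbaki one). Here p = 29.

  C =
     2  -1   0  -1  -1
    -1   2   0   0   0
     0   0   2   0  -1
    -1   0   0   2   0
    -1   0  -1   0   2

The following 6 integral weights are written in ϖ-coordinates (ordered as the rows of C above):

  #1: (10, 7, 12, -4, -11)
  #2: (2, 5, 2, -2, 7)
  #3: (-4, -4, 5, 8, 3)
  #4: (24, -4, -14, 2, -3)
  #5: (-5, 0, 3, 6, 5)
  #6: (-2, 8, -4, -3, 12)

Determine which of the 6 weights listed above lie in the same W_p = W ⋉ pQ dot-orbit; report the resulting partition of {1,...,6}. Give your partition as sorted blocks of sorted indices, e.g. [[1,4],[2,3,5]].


Dynkin diagram of C (from the 8 off-diagonal −1 entries): D_5.

Each λ_j+ρ reduced to Ā_29; 5-tuples below use C's row order:

  1: (2, 6, 3, 1, 7)
  2: (2, 6, 3, 1, 7)
  3: (1, 3, 4, 3, 2)
  4: (1, 3, 4, 3, 2)
  5: (1, 3, 4, 3, 2)
  6: (2, 6, 3, 1, 7)

2 distinct reps among the 6 weights ⇒ 2 W_29-linkage classes:

[[1, 2, 6], [3, 4, 5]]


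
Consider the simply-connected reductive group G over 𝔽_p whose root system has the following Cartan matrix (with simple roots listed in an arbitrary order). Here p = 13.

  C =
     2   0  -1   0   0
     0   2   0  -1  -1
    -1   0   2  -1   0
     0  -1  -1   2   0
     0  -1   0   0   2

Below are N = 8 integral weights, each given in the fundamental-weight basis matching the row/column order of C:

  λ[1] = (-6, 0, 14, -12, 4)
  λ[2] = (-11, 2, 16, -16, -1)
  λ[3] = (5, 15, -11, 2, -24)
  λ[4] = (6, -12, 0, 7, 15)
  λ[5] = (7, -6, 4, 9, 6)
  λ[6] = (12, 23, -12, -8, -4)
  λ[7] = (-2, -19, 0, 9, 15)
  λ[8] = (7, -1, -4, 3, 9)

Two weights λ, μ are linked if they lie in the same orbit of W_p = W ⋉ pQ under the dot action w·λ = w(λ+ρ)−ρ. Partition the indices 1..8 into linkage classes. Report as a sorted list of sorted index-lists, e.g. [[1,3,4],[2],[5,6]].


C ↔ A_5 under row/col permutation; |W(A_5)| = 720.

Ā_13 reps of the 8 weights (A_5, coords as presented):

  [1] (2, 5, 1, 0, 3);  [2] (2, 5, 1, 0, 3);  [3] (3, 3, 1, 2, 1);  [4] (2, 5, 1, 0, 3);  [5] (2, 5, 1, 0, 3);  [6] (1, 5, 3, 2, 0);  [7] (2, 5, 1, 0, 3);  [8] (1, 0, 2, 1, 4)

Partition of {1..8} into 4 W_13-dot-orbits:

[[1, 2, 4, 5, 7], [3], [6], [8]]


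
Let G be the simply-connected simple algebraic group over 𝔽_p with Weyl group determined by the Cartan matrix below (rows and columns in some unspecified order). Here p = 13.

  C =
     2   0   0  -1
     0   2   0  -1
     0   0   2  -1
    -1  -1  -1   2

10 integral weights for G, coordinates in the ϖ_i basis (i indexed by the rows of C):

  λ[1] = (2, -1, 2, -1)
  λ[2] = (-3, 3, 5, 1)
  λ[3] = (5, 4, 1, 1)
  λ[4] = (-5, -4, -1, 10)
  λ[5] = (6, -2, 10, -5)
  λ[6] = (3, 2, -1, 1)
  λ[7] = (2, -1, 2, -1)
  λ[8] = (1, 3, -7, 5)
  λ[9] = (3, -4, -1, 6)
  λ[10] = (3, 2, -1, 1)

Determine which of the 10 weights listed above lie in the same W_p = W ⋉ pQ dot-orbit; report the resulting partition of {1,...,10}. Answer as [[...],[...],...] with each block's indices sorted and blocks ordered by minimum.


Dynkin diagram of C (from the 6 off-diagonal −1 entries): D_4.

Folding the 10 weights λ_j+ρ into Ā_13 (reps in the given 4-coord order):

  λ_1 → (3, 0, 3, 0) · λ_2 → (2, 4, 6, 0) · λ_3 → (4, 3, 0, 2) · λ_4 → (4, 3, 0, 2) · λ_5 → (2, 4, 6, 0) · λ_6 → (4, 3, 0, 2) · λ_7 → (3, 0, 3, 0) · λ_8 → (2, 4, 6, 0) · λ_9 → (4, 3, 0, 2) · λ_10 → (4, 3, 0, 2)

These 10 weights hit 3 W_13-dot-orbits; sizes (2, 3, 5):

[[1, 7], [2, 5, 8], [3, 4, 6, 9, 10]]


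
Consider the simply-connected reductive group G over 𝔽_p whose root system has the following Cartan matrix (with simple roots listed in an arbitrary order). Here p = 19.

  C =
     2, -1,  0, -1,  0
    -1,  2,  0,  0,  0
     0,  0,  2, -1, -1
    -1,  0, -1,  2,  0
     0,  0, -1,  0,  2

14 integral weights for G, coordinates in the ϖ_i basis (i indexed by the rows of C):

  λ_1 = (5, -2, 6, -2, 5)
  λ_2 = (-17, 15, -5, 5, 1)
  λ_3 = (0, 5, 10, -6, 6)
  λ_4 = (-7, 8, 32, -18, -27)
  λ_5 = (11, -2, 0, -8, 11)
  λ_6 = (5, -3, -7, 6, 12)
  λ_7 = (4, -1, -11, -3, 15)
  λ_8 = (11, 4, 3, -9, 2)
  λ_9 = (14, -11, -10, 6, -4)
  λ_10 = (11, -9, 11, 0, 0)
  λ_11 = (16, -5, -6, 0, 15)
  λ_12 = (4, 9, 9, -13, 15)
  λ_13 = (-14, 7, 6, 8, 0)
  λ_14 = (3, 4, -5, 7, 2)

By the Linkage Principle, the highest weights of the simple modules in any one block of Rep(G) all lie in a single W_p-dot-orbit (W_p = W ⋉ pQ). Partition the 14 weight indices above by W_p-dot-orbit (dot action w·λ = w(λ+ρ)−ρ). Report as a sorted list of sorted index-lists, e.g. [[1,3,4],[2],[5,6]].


Type A_5, rank 5, |W|=720; reorder rows/cols to standard.

λ_j+ρ reflected into Ā_19 (⟨·,θ^∨⟩≤19); 5-tuples as given:

  1: (4, 1, 6, 1, 6)
  2: (2, 0, 2, 2, 10)
  3: (4, 1, 6, 1, 6)
  4: (0, 7, 2, 3, 4)
  5: (4, 1, 6, 1, 6)
  6: (4, 1, 6, 1, 6)
  7: (0, 7, 2, 3, 4)
  8: (4, 5, 3, 4, 1)
  9: (0, 7, 2, 3, 4)
  10: (4, 1, 6, 1, 6)
  11: (3, 6, 1, 4, 1)
  12: (0, 7, 2, 3, 4)
  13: (4, 5, 3, 4, 1)
  14: (4, 5, 3, 4, 1)

These 14 weights hit 5 W_19-dot-orbits; sizes (5, 1, 4, 3, 1):

[[1, 3, 5, 6, 10], [2], [4, 7, 9, 12], [8, 13, 14], [11]]


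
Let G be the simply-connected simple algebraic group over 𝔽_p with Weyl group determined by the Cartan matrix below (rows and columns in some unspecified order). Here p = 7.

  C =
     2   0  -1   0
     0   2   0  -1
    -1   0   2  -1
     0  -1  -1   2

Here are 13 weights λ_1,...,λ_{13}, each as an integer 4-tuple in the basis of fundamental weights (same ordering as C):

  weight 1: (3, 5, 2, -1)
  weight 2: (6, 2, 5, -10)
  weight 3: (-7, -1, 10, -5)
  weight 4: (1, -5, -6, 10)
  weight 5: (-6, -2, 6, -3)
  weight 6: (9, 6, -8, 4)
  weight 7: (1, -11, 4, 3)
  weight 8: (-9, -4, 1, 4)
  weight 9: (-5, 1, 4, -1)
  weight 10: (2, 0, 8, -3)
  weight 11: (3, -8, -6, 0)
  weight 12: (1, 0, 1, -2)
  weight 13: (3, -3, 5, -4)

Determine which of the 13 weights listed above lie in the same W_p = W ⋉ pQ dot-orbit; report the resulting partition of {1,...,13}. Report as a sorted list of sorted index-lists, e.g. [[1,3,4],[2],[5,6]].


Cartan matrix: type A_4 (|W|=120); un-permuting the 4 rows.

Folding the 13 weights λ_j+ρ into Ā_7 (reps in the given 4-coord order):

  [1] (2, 0, 1, 0) · [2] (2, 0, 1, 0) · [3] (2, 0, 1, 0) · [4] (1, 0, 1, 2) · [5] (4, 2, 1, 0) · [6] (4, 2, 1, 0) · [7] (1, 0, 2, 3) · [8] (1, 0, 2, 3) · [9] (4, 2, 1, 0) · [10] (1, 0, 2, 3) · [11] (2, 0, 1, 0) · [12] (2, 0, 1, 1) · [13] (1, 0, 1, 2)

The 13 indices split into 5 linkage classes (same alcove rep ⇔ same W_7-dot-orbit):

[[1, 2, 3, 11], [4, 13], [5, 6, 9], [7, 8, 10], [12]]


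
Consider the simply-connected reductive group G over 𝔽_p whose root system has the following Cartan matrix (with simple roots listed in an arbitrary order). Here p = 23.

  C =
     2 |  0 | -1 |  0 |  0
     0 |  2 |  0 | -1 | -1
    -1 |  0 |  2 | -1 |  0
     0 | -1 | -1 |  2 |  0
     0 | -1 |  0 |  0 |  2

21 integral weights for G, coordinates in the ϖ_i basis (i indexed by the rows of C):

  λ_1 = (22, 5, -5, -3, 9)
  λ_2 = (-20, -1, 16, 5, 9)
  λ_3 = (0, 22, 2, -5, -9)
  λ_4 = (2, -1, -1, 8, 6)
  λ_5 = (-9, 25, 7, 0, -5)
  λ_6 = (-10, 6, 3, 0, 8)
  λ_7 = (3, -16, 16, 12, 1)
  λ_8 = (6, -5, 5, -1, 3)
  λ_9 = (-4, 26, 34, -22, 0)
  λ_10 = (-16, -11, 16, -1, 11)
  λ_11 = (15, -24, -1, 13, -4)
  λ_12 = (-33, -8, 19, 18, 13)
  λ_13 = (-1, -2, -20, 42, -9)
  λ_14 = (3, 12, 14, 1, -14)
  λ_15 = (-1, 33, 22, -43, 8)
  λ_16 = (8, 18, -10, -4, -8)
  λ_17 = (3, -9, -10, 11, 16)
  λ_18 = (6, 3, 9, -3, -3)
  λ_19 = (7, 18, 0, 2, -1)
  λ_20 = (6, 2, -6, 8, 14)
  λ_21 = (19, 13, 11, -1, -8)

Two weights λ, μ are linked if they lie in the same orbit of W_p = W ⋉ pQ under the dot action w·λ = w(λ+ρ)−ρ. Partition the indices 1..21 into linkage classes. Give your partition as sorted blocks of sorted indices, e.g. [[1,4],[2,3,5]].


Root system A_5: the 5×5 matrix C matches after relabeling.

Alcove-folded reps (p=23, 21 weights, presented ϖ-order):

  1: (7, 0, 2, 4, 0)
  2: (7, 0, 2, 4, 0)
  3: (0, 11, 1, 3, 8)
  4: (3, 0, 0, 9, 7)
  5: (0, 11, 1, 3, 8)
  6: (4, 3, 1, 4, 9)
  7: (7, 0, 8, 2, 2)
  8: (7, 0, 2, 4, 0)
  9: (4, 3, 1, 4, 9)
  10: (7, 0, 8, 2, 2)
  11: (3, 0, 0, 9, 7)
  12: (3, 0, 0, 9, 7)
  13: (0, 11, 1, 3, 8)
  14: (7, 0, 8, 2, 2)
  15: (0, 11, 1, 3, 8)
  16: (3, 0, 0, 9, 7)
  17: (4, 3, 1, 4, 9)
  18: (7, 0, 8, 2, 2)
  19: (0, 11, 1, 3, 8)
  20: (4, 3, 1, 4, 9)
  21: (3, 0, 0, 9, 7)

Linkage partition of the 21 weights (5 classes, p=23):

[[1, 2, 8], [3, 5, 13, 15, 19], [4, 11, 12, 16, 21], [6, 9, 17, 20], [7, 10, 14, 18]]


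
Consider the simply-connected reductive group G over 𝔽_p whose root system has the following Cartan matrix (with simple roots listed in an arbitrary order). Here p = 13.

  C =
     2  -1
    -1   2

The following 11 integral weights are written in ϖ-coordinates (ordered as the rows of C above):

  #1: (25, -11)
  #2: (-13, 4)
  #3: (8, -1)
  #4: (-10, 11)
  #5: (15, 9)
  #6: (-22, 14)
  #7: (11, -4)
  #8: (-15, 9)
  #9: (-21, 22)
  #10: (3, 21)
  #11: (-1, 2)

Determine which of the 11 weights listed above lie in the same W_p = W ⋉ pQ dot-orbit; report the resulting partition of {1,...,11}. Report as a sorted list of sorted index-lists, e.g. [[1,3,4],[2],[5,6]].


Root system A_2: the 2×2 matrix C matches after relabeling.

Alcove-folded reps (p=13, 11 weights, presented ϖ-order):

    1: (0, 3)
    2: (5, 7)
    3: (9, 0)
    4: (9, 3)
    5: (0, 3)
    6: (5, 2)
    7: (9, 3)
    8: (9, 3)
    9: (3, 7)
    10: (9, 0)
    11: (0, 3)

Partition of {1..11} into 6 W_13-dot-orbits:

[[1, 5, 11], [2], [3, 10], [4, 7, 8], [6], [9]]


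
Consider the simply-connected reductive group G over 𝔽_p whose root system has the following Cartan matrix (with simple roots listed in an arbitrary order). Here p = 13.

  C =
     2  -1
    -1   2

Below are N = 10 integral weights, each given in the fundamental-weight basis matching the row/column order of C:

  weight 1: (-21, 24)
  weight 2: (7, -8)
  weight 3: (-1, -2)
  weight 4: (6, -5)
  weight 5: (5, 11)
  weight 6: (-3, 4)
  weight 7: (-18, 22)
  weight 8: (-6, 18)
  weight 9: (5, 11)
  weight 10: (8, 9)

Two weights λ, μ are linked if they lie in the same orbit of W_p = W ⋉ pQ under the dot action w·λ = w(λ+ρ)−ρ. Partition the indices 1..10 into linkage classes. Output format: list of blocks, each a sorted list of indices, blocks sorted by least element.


Root system A_2: the 2×2 matrix C matches after relabeling.

λ_j+ρ reflected into Ā_13 (⟨·,θ^∨⟩≤13); 2-tuples as given:

  [1] (1, 7)
  [2] (1, 7)
  [3] (1, 0)
  [4] (3, 4)
  [5] (1, 7)
  [6] (2, 3)
  [7] (3, 4)
  [8] (1, 7)
  [9] (1, 7)
  [10] (3, 4)

Linkage partition of the 10 weights (4 classes, p=13):

[[1, 2, 5, 8, 9], [3], [4, 7, 10], [6]]


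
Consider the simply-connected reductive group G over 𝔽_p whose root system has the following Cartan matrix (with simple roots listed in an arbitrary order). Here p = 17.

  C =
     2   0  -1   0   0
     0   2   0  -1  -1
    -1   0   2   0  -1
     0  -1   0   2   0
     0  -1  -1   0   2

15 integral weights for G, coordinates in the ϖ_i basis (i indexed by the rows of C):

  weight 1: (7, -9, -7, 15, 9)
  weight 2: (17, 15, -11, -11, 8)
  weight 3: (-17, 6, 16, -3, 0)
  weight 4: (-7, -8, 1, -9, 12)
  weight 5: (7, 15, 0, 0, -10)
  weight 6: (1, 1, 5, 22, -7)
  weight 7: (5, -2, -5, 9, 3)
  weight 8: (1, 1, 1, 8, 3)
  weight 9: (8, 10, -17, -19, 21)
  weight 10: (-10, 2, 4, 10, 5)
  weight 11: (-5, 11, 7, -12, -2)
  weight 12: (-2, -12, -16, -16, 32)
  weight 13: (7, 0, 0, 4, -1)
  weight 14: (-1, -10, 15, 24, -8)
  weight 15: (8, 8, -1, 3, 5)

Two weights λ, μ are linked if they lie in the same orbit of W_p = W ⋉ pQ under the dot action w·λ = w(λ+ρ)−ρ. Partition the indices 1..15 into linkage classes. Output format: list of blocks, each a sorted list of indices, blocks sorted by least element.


Dynkin diagram of C (from the 8 off-diagonal −1 entries): A_5.

Each λ_j+ρ reduced to Ā_17; 5-tuples below use C's row order:

  λ_1+ρ ↦ (1, 4, 1, 5, 4);  λ_2+ρ ↦ (8, 1, 1, 5, 0);  λ_3+ρ ↦ (8, 1, 1, 5, 0);  λ_4+ρ ↦ (0, 2, 2, 7, 4);  λ_5+ρ ↦ (0, 7, 8, 1, 1);  λ_6+ρ ↦ (0, 2, 2, 7, 4);  λ_7+ρ ↦ (2, 0, 3, 9, 1);  λ_8+ρ ↦ (0, 2, 2, 7, 4);  λ_9+ρ ↦ (8, 1, 1, 5, 0);  λ_10+ρ ↦ (3, 3, 1, 3, 2);  λ_11+ρ ↦ (2, 0, 3, 9, 1);  λ_12+ρ ↦ (8, 1, 1, 5, 0);  λ_13+ρ ↦ (8, 1, 1, 5, 0);  λ_14+ρ ↦ (0, 7, 8, 1, 1);  λ_15+ρ ↦ (0, 2, 2, 7, 4)

6 distinct reps among the 15 weights ⇒ 6 W_17-linkage classes:

[[1], [2, 3, 9, 12, 13], [4, 6, 8, 15], [5, 14], [7, 11], [10]]


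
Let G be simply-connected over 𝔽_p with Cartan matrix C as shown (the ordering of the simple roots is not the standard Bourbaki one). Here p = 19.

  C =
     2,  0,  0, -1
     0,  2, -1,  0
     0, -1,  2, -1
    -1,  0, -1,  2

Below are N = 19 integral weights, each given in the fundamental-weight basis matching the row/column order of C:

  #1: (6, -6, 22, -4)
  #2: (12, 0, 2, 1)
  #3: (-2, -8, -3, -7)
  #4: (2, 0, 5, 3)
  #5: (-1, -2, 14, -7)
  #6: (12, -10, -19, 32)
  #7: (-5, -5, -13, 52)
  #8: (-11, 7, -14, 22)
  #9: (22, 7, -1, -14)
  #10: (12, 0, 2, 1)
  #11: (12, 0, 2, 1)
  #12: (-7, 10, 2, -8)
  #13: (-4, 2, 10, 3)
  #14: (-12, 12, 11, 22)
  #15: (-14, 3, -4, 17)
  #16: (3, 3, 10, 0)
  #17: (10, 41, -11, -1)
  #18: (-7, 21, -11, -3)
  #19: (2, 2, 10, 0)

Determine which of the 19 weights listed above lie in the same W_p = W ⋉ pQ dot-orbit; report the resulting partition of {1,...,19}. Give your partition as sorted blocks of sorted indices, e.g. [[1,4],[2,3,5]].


Type A_4, rank 4, |W|=120; reorder rows/cols to standard.

W_19-reps of the 19 weights in Ā_19 (same 4-coord order as C):

  λ_1 → (3, 3, 11, 1) · λ_2 → (13, 1, 3, 2) · λ_3 → (7, 1, 6, 2) · λ_4 → (3, 1, 6, 4) · λ_5 → (6, 1, 8, 0) · λ_6 → (6, 1, 8, 0) · λ_7 → (3, 3, 11, 1) · λ_8 → (6, 1, 8, 0) · λ_9 → (6, 1, 8, 0) · λ_10 → (13, 1, 3, 2) · λ_11 → (13, 1, 3, 2) · λ_12 → (3, 1, 6, 4) · λ_13 → (3, 3, 11, 1) · λ_14 → (3, 1, 6, 4) · λ_15 → (13, 1, 3, 2) · λ_16 → (3, 3, 11, 1) · λ_17 → (6, 1, 8, 0) · λ_18 → (7, 1, 6, 2) · λ_19 → (3, 3, 11, 1)

These 19 weights hit 5 W_19-dot-orbits; sizes (5, 4, 2, 3, 5):

[[1, 7, 13, 16, 19], [2, 10, 11, 15], [3, 18], [4, 12, 14], [5, 6, 8, 9, 17]]
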